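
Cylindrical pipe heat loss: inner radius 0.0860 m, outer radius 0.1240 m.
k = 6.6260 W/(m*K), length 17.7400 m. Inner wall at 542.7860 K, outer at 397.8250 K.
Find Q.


dT = 144.9610 K
ln(ro/ri) = 0.3659
Q = 2*pi*6.6260*17.7400*144.9610 / 0.3659 = 292572.1674 W

292572.1674 W


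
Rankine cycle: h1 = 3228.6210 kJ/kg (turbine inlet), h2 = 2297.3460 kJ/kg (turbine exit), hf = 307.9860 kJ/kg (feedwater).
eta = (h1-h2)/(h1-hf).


W = 931.2750 kJ/kg
Q_in = 2920.6350 kJ/kg
eta = 0.3189 = 31.8860%

eta = 31.8860%


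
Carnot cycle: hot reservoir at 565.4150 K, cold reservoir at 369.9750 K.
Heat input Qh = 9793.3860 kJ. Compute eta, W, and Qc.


eta = 1 - 369.9750/565.4150 = 0.3457
W = 0.3457 * 9793.3860 = 3385.1584 kJ
Qc = 9793.3860 - 3385.1584 = 6408.2276 kJ

eta = 34.5658%, W = 3385.1584 kJ, Qc = 6408.2276 kJ


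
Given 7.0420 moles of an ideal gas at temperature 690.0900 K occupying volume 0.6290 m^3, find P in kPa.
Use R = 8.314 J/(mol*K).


P = nRT/V = 7.0420 * 8.314 * 690.0900 / 0.6290
= 40402.8290 / 0.6290 = 64233.4324 Pa = 64.2334 kPa

64.2334 kPa


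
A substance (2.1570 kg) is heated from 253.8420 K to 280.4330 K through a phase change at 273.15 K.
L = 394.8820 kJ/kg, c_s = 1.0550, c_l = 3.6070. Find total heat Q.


Q1 (sensible, solid) = 2.1570 * 1.0550 * 19.3080 = 43.9380 kJ
Q2 (latent) = 2.1570 * 394.8820 = 851.7605 kJ
Q3 (sensible, liquid) = 2.1570 * 3.6070 * 7.2830 = 56.6639 kJ
Q_total = 952.3624 kJ

952.3624 kJ


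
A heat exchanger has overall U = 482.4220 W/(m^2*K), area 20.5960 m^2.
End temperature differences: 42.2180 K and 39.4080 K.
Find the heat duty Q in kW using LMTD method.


LMTD = 40.7969 K
Q = 482.4220 * 20.5960 * 40.7969 = 405356.2354 W = 405.3562 kW

405.3562 kW


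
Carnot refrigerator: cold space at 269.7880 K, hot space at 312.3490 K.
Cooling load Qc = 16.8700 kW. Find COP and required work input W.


COP = 269.7880 / 42.5610 = 6.3389
W = 16.8700 / 6.3389 = 2.6614 kW

COP = 6.3389, W = 2.6614 kW


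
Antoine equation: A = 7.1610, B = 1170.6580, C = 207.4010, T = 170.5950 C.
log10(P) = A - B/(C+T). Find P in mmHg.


C+T = 377.9960
B/(C+T) = 3.0970
log10(P) = 7.1610 - 3.0970 = 4.0640
P = 10^4.0640 = 11587.4638 mmHg

11587.4638 mmHg


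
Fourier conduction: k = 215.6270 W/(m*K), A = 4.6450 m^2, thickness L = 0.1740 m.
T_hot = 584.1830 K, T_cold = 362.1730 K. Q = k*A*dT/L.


dT = 222.0100 K
Q = 215.6270 * 4.6450 * 222.0100 / 0.1740 = 1277944.9540 W

1277944.9540 W


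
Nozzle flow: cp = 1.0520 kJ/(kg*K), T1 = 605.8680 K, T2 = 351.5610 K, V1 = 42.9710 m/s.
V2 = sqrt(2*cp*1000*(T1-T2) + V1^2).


dT = 254.3070 K
2*cp*1000*dT = 535061.9280
V1^2 = 1846.5068
V2 = sqrt(536908.4348) = 732.7404 m/s

732.7404 m/s


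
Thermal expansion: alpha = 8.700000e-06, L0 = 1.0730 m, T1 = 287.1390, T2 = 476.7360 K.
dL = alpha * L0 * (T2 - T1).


dT = 189.5970 K
dL = 8.700000e-06 * 1.0730 * 189.5970 = 0.001770 m
L_final = 1.074770 m

dL = 0.001770 m


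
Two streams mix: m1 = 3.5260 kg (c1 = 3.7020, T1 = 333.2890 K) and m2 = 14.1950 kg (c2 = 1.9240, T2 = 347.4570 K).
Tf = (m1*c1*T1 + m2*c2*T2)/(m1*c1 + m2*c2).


num = 13839.9660
den = 40.3644
Tf = 342.8753 K

342.8753 K


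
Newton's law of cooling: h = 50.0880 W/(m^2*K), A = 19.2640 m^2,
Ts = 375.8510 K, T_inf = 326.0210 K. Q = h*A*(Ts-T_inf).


dT = 49.8300 K
Q = 50.0880 * 19.2640 * 49.8300 = 48080.7294 W

48080.7294 W


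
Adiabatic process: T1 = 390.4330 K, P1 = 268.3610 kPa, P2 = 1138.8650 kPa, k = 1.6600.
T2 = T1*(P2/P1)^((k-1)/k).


(k-1)/k = 0.3976
(P2/P1)^exp = 1.7766
T2 = 390.4330 * 1.7766 = 693.6414 K

693.6414 K


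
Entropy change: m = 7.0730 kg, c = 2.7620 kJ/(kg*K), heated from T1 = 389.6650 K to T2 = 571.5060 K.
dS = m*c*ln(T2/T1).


T2/T1 = 1.4667
ln(T2/T1) = 0.3830
dS = 7.0730 * 2.7620 * 0.3830 = 7.4819 kJ/K

7.4819 kJ/K


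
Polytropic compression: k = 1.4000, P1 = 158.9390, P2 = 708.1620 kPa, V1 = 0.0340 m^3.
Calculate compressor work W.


(k-1)/k = 0.2857
(P2/P1)^exp = 1.5325
W = 3.5000 * 158.9390 * 0.0340 * (1.5325 - 1) = 10.0716 kJ

10.0716 kJ


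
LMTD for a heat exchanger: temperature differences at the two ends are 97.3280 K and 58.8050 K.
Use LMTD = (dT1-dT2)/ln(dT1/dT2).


dT1/dT2 = 1.6551
ln(dT1/dT2) = 0.5039
LMTD = 38.5230 / 0.5039 = 76.4558 K

76.4558 K


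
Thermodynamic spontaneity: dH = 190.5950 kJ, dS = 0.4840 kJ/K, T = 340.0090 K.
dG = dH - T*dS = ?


T*dS = 340.0090 * 0.4840 = 164.5644 kJ
dG = 190.5950 - 164.5644 = 26.0306 kJ (non-spontaneous)

dG = 26.0306 kJ, non-spontaneous


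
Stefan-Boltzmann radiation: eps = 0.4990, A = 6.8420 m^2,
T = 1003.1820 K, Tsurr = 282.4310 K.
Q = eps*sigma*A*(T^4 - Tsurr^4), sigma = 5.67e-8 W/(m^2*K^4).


T^4 = 1.0128e+12
Tsurr^4 = 6.3628e+09
Q = 0.4990 * 5.67e-8 * 6.8420 * 1.0064e+12 = 194826.7335 W

194826.7335 W


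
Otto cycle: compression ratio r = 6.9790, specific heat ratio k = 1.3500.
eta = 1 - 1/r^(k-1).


r^(k-1) = 1.9739
eta = 1 - 1/1.9739 = 0.4934 = 49.3392%

49.3392%


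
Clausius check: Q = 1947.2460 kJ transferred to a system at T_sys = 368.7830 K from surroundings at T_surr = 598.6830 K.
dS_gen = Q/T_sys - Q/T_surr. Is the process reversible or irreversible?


dS_sys = 1947.2460/368.7830 = 5.2802 kJ/K
dS_surr = -1947.2460/598.6830 = -3.2525 kJ/K
dS_gen = 5.2802 - 3.2525 = 2.0276 kJ/K (irreversible)

dS_gen = 2.0276 kJ/K, irreversible


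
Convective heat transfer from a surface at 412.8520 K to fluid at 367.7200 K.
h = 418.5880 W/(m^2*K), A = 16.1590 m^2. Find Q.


dT = 45.1320 K
Q = 418.5880 * 16.1590 * 45.1320 = 305271.2003 W

305271.2003 W


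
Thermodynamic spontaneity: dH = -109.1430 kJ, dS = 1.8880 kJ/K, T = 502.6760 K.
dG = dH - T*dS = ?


T*dS = 502.6760 * 1.8880 = 949.0523 kJ
dG = -109.1430 - 949.0523 = -1058.1953 kJ (spontaneous)

dG = -1058.1953 kJ, spontaneous


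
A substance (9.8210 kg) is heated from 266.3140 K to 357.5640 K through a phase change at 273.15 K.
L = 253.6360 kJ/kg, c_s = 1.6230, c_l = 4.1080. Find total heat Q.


Q1 (sensible, solid) = 9.8210 * 1.6230 * 6.8360 = 108.9623 kJ
Q2 (latent) = 9.8210 * 253.6360 = 2490.9592 kJ
Q3 (sensible, liquid) = 9.8210 * 4.1080 * 84.4140 = 3405.6548 kJ
Q_total = 6005.5763 kJ

6005.5763 kJ


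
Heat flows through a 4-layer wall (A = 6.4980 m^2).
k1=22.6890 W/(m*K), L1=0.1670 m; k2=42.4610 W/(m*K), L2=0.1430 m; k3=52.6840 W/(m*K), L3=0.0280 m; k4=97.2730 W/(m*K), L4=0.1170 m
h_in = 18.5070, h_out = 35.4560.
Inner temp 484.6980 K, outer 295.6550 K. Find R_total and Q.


R_conv_in = 1/(18.5070*6.4980) = 0.0083
R_1 = 0.1670/(22.6890*6.4980) = 0.0011
R_2 = 0.1430/(42.4610*6.4980) = 0.0005
R_3 = 0.0280/(52.6840*6.4980) = 8.1790e-05
R_4 = 0.1170/(97.2730*6.4980) = 0.0002
R_conv_out = 1/(35.4560*6.4980) = 0.0043
R_total = 0.0146 K/W
Q = 189.0430 / 0.0146 = 12971.4981 W

R_total = 0.0146 K/W, Q = 12971.4981 W


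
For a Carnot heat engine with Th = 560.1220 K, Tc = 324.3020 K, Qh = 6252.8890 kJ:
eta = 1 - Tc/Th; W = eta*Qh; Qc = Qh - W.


eta = 1 - 324.3020/560.1220 = 0.4210
W = 0.4210 * 6252.8890 = 2632.5627 kJ
Qc = 6252.8890 - 2632.5627 = 3620.3263 kJ

eta = 42.1015%, W = 2632.5627 kJ, Qc = 3620.3263 kJ


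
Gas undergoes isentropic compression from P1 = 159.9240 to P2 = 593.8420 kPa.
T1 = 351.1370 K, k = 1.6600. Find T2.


(k-1)/k = 0.3976
(P2/P1)^exp = 1.6847
T2 = 351.1370 * 1.6847 = 591.5706 K

591.5706 K


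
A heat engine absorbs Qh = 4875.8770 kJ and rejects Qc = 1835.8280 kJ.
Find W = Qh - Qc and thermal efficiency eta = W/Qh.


W = 4875.8770 - 1835.8280 = 3040.0490 kJ
eta = 3040.0490 / 4875.8770 = 0.6235 = 62.3488%

W = 3040.0490 kJ, eta = 62.3488%


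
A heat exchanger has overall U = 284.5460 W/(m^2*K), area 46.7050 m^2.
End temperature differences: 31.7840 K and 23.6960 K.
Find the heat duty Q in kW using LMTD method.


LMTD = 27.5424 K
Q = 284.5460 * 46.7050 * 27.5424 = 366030.2679 W = 366.0303 kW

366.0303 kW


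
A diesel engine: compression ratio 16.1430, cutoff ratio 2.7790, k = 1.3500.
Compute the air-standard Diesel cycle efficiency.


r^(k-1) = 2.6472
rc^k = 3.9742
eta = 0.5322 = 53.2194%

53.2194%


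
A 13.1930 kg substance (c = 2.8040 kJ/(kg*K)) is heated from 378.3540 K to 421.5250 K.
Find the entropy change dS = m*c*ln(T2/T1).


T2/T1 = 1.1141
ln(T2/T1) = 0.1080
dS = 13.1930 * 2.8040 * 0.1080 = 3.9971 kJ/K

3.9971 kJ/K


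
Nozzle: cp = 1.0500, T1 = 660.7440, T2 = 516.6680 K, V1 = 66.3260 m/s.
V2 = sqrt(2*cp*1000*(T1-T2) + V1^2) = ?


dT = 144.0760 K
2*cp*1000*dT = 302559.6000
V1^2 = 4399.1383
V2 = sqrt(306958.7383) = 554.0386 m/s

554.0386 m/s


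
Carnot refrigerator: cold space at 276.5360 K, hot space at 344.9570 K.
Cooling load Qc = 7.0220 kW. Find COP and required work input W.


COP = 276.5360 / 68.4210 = 4.0417
W = 7.0220 / 4.0417 = 1.7374 kW

COP = 4.0417, W = 1.7374 kW


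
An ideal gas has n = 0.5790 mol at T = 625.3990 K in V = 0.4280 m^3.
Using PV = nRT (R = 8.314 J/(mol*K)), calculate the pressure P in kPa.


P = nRT/V = 0.5790 * 8.314 * 625.3990 / 0.4280
= 3010.5495 / 0.4280 = 7033.9941 Pa = 7.0340 kPa

7.0340 kPa


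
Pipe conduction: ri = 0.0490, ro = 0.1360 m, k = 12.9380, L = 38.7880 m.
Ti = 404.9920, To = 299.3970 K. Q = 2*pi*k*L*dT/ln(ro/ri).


dT = 105.5950 K
ln(ro/ri) = 1.0208
Q = 2*pi*12.9380*38.7880*105.5950 / 1.0208 = 326161.2631 W

326161.2631 W


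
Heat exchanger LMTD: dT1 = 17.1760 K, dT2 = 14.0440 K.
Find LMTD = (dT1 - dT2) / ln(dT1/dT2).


dT1/dT2 = 1.2230
ln(dT1/dT2) = 0.2013
LMTD = 3.1320 / 0.2013 = 15.5575 K

15.5575 K


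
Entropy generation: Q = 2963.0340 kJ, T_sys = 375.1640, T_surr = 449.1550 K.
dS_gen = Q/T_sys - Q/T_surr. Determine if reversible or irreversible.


dS_sys = 2963.0340/375.1640 = 7.8980 kJ/K
dS_surr = -2963.0340/449.1550 = -6.5969 kJ/K
dS_gen = 7.8980 - 6.5969 = 1.3011 kJ/K (irreversible)

dS_gen = 1.3011 kJ/K, irreversible


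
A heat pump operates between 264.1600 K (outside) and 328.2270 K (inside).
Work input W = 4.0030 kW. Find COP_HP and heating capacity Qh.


COP = 328.2270 / 64.0670 = 5.1232
Qh = 5.1232 * 4.0030 = 20.5081 kW

COP = 5.1232, Qh = 20.5081 kW


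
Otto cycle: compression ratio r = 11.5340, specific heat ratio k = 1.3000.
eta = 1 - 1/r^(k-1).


r^(k-1) = 2.0825
eta = 1 - 1/2.0825 = 0.5198 = 51.9818%

51.9818%


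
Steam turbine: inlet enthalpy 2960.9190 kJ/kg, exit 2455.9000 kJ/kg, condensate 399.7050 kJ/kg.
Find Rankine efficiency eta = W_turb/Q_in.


W = 505.0190 kJ/kg
Q_in = 2561.2140 kJ/kg
eta = 0.1972 = 19.7180%

eta = 19.7180%


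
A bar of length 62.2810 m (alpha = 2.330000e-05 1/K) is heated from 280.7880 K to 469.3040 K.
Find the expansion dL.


dT = 188.5160 K
dL = 2.330000e-05 * 62.2810 * 188.5160 = 0.273564 m
L_final = 62.554564 m

dL = 0.273564 m


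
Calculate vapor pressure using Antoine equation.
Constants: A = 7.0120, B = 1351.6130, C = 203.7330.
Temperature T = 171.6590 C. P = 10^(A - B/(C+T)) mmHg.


C+T = 375.3920
B/(C+T) = 3.6005
log10(P) = 7.0120 - 3.6005 = 3.4115
P = 10^3.4115 = 2579.0658 mmHg

2579.0658 mmHg


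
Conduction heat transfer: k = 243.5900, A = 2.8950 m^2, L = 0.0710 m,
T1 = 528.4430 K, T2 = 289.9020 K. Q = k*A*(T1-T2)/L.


dT = 238.5410 K
Q = 243.5900 * 2.8950 * 238.5410 / 0.0710 = 2369259.9344 W

2369259.9344 W


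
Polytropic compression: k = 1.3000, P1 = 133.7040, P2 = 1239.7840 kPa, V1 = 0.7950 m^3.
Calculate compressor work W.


(k-1)/k = 0.2308
(P2/P1)^exp = 1.6719
W = 4.3333 * 133.7040 * 0.7950 * (1.6719 - 1) = 309.4665 kJ

309.4665 kJ


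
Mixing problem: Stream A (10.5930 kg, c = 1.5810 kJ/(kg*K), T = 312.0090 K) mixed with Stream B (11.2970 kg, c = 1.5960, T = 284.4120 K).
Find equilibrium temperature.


num = 10353.3328
den = 34.7775
Tf = 297.7017 K

297.7017 K


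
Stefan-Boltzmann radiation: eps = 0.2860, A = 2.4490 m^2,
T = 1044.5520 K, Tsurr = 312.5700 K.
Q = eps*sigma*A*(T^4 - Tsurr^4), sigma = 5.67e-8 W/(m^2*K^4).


T^4 = 1.1905e+12
Tsurr^4 = 9.5453e+09
Q = 0.2860 * 5.67e-8 * 2.4490 * 1.1809e+12 = 46898.8189 W

46898.8189 W


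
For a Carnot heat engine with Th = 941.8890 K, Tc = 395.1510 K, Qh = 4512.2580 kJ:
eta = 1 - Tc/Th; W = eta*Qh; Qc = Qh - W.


eta = 1 - 395.1510/941.8890 = 0.5805
W = 0.5805 * 4512.2580 = 2619.2289 kJ
Qc = 4512.2580 - 2619.2289 = 1893.0291 kJ

eta = 58.0470%, W = 2619.2289 kJ, Qc = 1893.0291 kJ


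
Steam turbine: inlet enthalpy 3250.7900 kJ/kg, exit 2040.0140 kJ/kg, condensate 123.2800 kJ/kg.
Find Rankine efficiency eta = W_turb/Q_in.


W = 1210.7760 kJ/kg
Q_in = 3127.5100 kJ/kg
eta = 0.3871 = 38.7137%

eta = 38.7137%


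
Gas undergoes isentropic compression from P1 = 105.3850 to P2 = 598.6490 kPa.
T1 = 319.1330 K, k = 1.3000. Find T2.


(k-1)/k = 0.2308
(P2/P1)^exp = 1.4931
T2 = 319.1330 * 1.4931 = 476.4996 K

476.4996 K


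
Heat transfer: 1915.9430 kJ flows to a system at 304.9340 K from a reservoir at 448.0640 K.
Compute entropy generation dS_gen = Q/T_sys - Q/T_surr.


dS_sys = 1915.9430/304.9340 = 6.2831 kJ/K
dS_surr = -1915.9430/448.0640 = -4.2760 kJ/K
dS_gen = 6.2831 - 4.2760 = 2.0071 kJ/K (irreversible)

dS_gen = 2.0071 kJ/K, irreversible


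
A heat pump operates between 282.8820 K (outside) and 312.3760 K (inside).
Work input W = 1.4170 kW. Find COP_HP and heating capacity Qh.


COP = 312.3760 / 29.4940 = 10.5912
Qh = 10.5912 * 1.4170 = 15.0077 kW

COP = 10.5912, Qh = 15.0077 kW


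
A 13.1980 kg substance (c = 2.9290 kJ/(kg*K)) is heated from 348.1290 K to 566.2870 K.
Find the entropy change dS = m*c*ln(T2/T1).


T2/T1 = 1.6267
ln(T2/T1) = 0.4865
dS = 13.1980 * 2.9290 * 0.4865 = 18.8077 kJ/K

18.8077 kJ/K


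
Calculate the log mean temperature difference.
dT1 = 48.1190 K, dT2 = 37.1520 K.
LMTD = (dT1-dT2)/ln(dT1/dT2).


dT1/dT2 = 1.2952
ln(dT1/dT2) = 0.2587
LMTD = 10.9670 / 0.2587 = 42.3994 K

42.3994 K


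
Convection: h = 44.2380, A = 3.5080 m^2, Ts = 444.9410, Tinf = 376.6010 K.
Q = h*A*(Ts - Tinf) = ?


dT = 68.3400 K
Q = 44.2380 * 3.5080 * 68.3400 = 10605.4730 W

10605.4730 W


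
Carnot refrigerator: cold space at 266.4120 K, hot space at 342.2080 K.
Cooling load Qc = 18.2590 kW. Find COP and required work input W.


COP = 266.4120 / 75.7960 = 3.5149
W = 18.2590 / 3.5149 = 5.1948 kW

COP = 3.5149, W = 5.1948 kW


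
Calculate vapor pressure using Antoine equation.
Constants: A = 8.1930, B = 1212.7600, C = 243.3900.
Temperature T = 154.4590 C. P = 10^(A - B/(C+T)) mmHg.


C+T = 397.8490
B/(C+T) = 3.0483
log10(P) = 8.1930 - 3.0483 = 5.1447
P = 10^5.1447 = 139542.9207 mmHg

139542.9207 mmHg


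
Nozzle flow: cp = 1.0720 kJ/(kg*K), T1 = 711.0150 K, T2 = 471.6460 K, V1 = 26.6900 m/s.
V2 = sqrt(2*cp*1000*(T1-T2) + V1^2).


dT = 239.3690 K
2*cp*1000*dT = 513207.1360
V1^2 = 712.3561
V2 = sqrt(513919.4921) = 716.8818 m/s

716.8818 m/s


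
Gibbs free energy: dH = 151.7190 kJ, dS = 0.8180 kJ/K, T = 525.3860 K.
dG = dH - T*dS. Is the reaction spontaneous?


T*dS = 525.3860 * 0.8180 = 429.7657 kJ
dG = 151.7190 - 429.7657 = -278.0467 kJ (spontaneous)

dG = -278.0467 kJ, spontaneous


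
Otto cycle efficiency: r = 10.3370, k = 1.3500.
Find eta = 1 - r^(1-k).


r^(k-1) = 2.2648
eta = 1 - 1/2.2648 = 0.5585 = 55.8468%

55.8468%


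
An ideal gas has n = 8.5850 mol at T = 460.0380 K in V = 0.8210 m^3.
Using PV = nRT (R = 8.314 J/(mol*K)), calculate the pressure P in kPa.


P = nRT/V = 8.5850 * 8.314 * 460.0380 / 0.8210
= 32835.5297 / 0.8210 = 39994.5550 Pa = 39.9946 kPa

39.9946 kPa


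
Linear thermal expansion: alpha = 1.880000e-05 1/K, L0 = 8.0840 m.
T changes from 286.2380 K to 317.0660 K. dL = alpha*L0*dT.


dT = 30.8280 K
dL = 1.880000e-05 * 8.0840 * 30.8280 = 0.004685 m
L_final = 8.088685 m

dL = 0.004685 m


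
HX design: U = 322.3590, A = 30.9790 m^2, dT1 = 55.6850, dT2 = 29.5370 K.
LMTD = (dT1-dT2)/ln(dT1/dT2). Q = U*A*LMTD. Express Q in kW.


LMTD = 41.2385 K
Q = 322.3590 * 30.9790 * 41.2385 = 411822.8635 W = 411.8229 kW

411.8229 kW


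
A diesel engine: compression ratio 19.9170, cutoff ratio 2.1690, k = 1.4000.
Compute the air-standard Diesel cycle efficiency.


r^(k-1) = 3.3089
rc^k = 2.9564
eta = 0.6387 = 63.8735%

63.8735%


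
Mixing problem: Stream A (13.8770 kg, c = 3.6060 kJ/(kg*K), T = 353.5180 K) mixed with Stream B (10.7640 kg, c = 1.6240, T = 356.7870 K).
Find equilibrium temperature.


num = 23927.1034
den = 67.5212
Tf = 354.3643 K

354.3643 K


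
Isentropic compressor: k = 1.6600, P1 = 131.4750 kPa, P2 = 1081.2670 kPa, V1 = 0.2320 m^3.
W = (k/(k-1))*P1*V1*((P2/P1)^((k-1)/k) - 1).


(k-1)/k = 0.3976
(P2/P1)^exp = 2.3112
W = 2.5152 * 131.4750 * 0.2320 * (2.3112 - 1) = 100.5895 kJ

100.5895 kJ


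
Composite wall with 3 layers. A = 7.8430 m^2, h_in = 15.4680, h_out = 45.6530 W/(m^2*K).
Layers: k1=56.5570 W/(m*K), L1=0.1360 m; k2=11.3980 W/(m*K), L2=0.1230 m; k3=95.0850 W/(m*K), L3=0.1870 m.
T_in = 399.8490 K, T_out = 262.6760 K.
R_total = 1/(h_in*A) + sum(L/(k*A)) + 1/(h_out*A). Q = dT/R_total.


R_conv_in = 1/(15.4680*7.8430) = 0.0082
R_1 = 0.1360/(56.5570*7.8430) = 0.0003
R_2 = 0.1230/(11.3980*7.8430) = 0.0014
R_3 = 0.1870/(95.0850*7.8430) = 0.0003
R_conv_out = 1/(45.6530*7.8430) = 0.0028
R_total = 0.0130 K/W
Q = 137.1730 / 0.0130 = 10576.9102 W

R_total = 0.0130 K/W, Q = 10576.9102 W


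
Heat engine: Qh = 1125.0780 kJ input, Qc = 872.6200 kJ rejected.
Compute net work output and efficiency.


W = 1125.0780 - 872.6200 = 252.4580 kJ
eta = 252.4580 / 1125.0780 = 0.2244 = 22.4392%

W = 252.4580 kJ, eta = 22.4392%


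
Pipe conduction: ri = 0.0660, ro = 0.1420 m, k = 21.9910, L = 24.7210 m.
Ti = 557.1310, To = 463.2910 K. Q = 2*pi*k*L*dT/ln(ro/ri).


dT = 93.8400 K
ln(ro/ri) = 0.7662
Q = 2*pi*21.9910*24.7210*93.8400 / 0.7662 = 418362.1876 W

418362.1876 W


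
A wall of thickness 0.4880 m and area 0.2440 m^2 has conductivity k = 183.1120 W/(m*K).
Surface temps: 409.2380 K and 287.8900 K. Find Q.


dT = 121.3480 K
Q = 183.1120 * 0.2440 * 121.3480 / 0.4880 = 11110.1375 W

11110.1375 W


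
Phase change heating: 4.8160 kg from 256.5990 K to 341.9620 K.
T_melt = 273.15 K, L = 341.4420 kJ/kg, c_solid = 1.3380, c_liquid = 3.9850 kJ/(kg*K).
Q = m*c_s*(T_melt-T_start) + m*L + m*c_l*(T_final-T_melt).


Q1 (sensible, solid) = 4.8160 * 1.3380 * 16.5510 = 106.6515 kJ
Q2 (latent) = 4.8160 * 341.4420 = 1644.3847 kJ
Q3 (sensible, liquid) = 4.8160 * 3.9850 * 68.8120 = 1320.6234 kJ
Q_total = 3071.6595 kJ

3071.6595 kJ


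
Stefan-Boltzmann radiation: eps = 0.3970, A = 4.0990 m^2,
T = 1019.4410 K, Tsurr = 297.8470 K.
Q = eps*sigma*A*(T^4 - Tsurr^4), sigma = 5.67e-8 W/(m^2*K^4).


T^4 = 1.0801e+12
Tsurr^4 = 7.8700e+09
Q = 0.3970 * 5.67e-8 * 4.0990 * 1.0722e+12 = 98929.0311 W

98929.0311 W


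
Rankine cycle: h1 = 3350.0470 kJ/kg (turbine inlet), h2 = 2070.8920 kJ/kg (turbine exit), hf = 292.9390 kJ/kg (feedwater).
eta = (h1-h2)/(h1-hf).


W = 1279.1550 kJ/kg
Q_in = 3057.1080 kJ/kg
eta = 0.4184 = 41.8420%

eta = 41.8420%


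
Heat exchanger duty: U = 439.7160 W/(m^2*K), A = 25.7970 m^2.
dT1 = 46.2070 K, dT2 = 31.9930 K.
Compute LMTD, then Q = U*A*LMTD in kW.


LMTD = 38.6655 K
Q = 439.7160 * 25.7970 * 38.6655 = 438596.8787 W = 438.5969 kW

438.5969 kW


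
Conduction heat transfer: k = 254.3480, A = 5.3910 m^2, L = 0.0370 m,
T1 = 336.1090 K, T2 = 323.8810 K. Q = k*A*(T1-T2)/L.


dT = 12.2280 K
Q = 254.3480 * 5.3910 * 12.2280 / 0.0370 = 453159.7879 W

453159.7879 W


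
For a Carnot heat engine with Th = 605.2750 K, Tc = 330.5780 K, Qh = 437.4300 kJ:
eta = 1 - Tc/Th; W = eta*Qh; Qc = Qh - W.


eta = 1 - 330.5780/605.2750 = 0.4538
W = 0.4538 * 437.4300 = 198.5225 kJ
Qc = 437.4300 - 198.5225 = 238.9075 kJ

eta = 45.3838%, W = 198.5225 kJ, Qc = 238.9075 kJ


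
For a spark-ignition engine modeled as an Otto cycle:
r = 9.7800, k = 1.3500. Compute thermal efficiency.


r^(k-1) = 2.2214
eta = 1 - 1/2.2214 = 0.5498 = 54.9825%

54.9825%


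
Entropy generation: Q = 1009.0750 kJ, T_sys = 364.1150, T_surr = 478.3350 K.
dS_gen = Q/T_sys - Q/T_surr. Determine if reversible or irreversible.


dS_sys = 1009.0750/364.1150 = 2.7713 kJ/K
dS_surr = -1009.0750/478.3350 = -2.1096 kJ/K
dS_gen = 2.7713 - 2.1096 = 0.6618 kJ/K (irreversible)

dS_gen = 0.6618 kJ/K, irreversible


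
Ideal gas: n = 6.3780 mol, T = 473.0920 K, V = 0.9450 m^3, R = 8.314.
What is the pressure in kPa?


P = nRT/V = 6.3780 * 8.314 * 473.0920 / 0.9450
= 25086.5038 / 0.9450 = 26546.5648 Pa = 26.5466 kPa

26.5466 kPa


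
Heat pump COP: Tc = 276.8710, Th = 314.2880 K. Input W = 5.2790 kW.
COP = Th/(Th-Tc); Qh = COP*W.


COP = 314.2880 / 37.4170 = 8.3996
Qh = 8.3996 * 5.2790 = 44.3415 kW

COP = 8.3996, Qh = 44.3415 kW


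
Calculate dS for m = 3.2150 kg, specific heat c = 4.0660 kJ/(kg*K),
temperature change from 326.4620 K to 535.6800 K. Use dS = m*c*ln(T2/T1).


T2/T1 = 1.6409
ln(T2/T1) = 0.4952
dS = 3.2150 * 4.0660 * 0.4952 = 6.4737 kJ/K

6.4737 kJ/K


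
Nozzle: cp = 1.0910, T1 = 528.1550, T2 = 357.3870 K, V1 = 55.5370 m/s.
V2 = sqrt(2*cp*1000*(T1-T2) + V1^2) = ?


dT = 170.7680 K
2*cp*1000*dT = 372615.7760
V1^2 = 3084.3584
V2 = sqrt(375700.1344) = 612.9438 m/s

612.9438 m/s


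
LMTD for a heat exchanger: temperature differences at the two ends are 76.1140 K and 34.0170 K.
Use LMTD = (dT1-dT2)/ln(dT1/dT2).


dT1/dT2 = 2.2375
ln(dT1/dT2) = 0.8054
LMTD = 42.0970 / 0.8054 = 52.2703 K

52.2703 K


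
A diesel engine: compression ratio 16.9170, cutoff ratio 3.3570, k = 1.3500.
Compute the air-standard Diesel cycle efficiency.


r^(k-1) = 2.6910
rc^k = 5.1290
eta = 0.5178 = 51.7785%

51.7785%


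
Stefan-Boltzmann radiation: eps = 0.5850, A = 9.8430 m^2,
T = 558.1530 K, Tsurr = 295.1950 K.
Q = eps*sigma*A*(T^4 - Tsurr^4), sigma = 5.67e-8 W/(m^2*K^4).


T^4 = 9.7054e+10
Tsurr^4 = 7.5934e+09
Q = 0.5850 * 5.67e-8 * 9.8430 * 8.9461e+10 = 29207.7312 W

29207.7312 W


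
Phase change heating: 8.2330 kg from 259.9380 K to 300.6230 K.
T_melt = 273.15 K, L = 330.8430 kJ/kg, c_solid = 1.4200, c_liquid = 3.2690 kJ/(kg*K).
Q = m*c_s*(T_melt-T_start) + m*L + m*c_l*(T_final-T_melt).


Q1 (sensible, solid) = 8.2330 * 1.4200 * 13.2120 = 154.4596 kJ
Q2 (latent) = 8.2330 * 330.8430 = 2723.8304 kJ
Q3 (sensible, liquid) = 8.2330 * 3.2690 * 27.4730 = 739.3994 kJ
Q_total = 3617.6895 kJ

3617.6895 kJ


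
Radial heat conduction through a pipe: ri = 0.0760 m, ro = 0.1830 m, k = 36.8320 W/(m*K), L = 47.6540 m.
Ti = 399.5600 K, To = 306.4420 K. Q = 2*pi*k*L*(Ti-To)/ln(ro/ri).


dT = 93.1180 K
ln(ro/ri) = 0.8788
Q = 2*pi*36.8320*47.6540*93.1180 / 0.8788 = 1168614.9619 W

1168614.9619 W


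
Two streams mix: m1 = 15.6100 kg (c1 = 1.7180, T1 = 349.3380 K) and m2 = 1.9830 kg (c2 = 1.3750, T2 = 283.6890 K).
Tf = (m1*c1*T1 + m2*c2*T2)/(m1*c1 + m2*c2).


num = 10142.0530
den = 29.5446
Tf = 343.2794 K

343.2794 K


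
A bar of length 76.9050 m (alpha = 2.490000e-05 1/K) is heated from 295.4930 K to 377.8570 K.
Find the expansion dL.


dT = 82.3640 K
dL = 2.490000e-05 * 76.9050 * 82.3640 = 0.157722 m
L_final = 77.062722 m

dL = 0.157722 m


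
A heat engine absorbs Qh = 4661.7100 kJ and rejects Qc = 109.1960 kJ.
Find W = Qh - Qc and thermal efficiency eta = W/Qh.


W = 4661.7100 - 109.1960 = 4552.5140 kJ
eta = 4552.5140 / 4661.7100 = 0.9766 = 97.6576%

W = 4552.5140 kJ, eta = 97.6576%


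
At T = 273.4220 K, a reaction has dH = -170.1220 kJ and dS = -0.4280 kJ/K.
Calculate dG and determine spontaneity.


T*dS = 273.4220 * -0.4280 = -117.0246 kJ
dG = -170.1220 + 117.0246 = -53.0974 kJ (spontaneous)

dG = -53.0974 kJ, spontaneous


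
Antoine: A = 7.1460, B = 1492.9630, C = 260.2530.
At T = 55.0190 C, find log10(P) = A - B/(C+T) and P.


C+T = 315.2720
B/(C+T) = 4.7355
log10(P) = 7.1460 - 4.7355 = 2.4105
P = 10^2.4105 = 257.3499 mmHg

257.3499 mmHg


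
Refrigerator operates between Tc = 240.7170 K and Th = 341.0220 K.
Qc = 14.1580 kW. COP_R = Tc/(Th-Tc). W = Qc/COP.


COP = 240.7170 / 100.3050 = 2.3999
W = 14.1580 / 2.3999 = 5.8995 kW

COP = 2.3999, W = 5.8995 kW


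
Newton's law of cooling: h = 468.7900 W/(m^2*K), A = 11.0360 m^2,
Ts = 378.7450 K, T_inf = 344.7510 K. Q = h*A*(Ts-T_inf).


dT = 33.9940 K
Q = 468.7900 * 11.0360 * 33.9940 = 175870.2176 W

175870.2176 W


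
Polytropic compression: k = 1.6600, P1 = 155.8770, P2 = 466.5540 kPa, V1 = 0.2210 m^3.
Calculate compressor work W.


(k-1)/k = 0.3976
(P2/P1)^exp = 1.5463
W = 2.5152 * 155.8770 * 0.2210 * (1.5463 - 1) = 47.3357 kJ

47.3357 kJ


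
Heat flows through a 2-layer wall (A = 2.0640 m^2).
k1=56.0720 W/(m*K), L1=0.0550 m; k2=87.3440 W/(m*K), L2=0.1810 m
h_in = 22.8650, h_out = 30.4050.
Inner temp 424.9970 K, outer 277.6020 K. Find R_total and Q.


R_conv_in = 1/(22.8650*2.0640) = 0.0212
R_1 = 0.0550/(56.0720*2.0640) = 0.0005
R_2 = 0.1810/(87.3440*2.0640) = 0.0010
R_conv_out = 1/(30.4050*2.0640) = 0.0159
R_total = 0.0386 K/W
Q = 147.3950 / 0.0386 = 3818.1859 W

R_total = 0.0386 K/W, Q = 3818.1859 W


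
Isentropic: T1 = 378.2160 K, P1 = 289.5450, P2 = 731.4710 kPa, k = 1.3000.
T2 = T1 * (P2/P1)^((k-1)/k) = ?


(k-1)/k = 0.2308
(P2/P1)^exp = 1.2385
T2 = 378.2160 * 1.2385 = 468.4035 K

468.4035 K


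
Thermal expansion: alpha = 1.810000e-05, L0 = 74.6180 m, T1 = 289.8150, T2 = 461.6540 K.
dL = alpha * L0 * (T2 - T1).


dT = 171.8390 K
dL = 1.810000e-05 * 74.6180 * 171.8390 = 0.232083 m
L_final = 74.850083 m

dL = 0.232083 m


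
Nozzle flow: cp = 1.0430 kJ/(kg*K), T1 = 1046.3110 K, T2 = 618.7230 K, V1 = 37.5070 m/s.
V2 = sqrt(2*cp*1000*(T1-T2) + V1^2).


dT = 427.5880 K
2*cp*1000*dT = 891948.5680
V1^2 = 1406.7750
V2 = sqrt(893355.3430) = 945.1748 m/s

945.1748 m/s


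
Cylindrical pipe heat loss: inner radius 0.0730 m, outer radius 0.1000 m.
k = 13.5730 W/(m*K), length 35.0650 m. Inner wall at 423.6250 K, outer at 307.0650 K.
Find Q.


dT = 116.5600 K
ln(ro/ri) = 0.3147
Q = 2*pi*13.5730*35.0650*116.5600 / 0.3147 = 1107560.6783 W

1107560.6783 W


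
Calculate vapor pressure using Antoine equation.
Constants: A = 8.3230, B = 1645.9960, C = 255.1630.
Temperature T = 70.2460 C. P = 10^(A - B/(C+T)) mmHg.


C+T = 325.4090
B/(C+T) = 5.0582
log10(P) = 8.3230 - 5.0582 = 3.2648
P = 10^3.2648 = 1839.7657 mmHg

1839.7657 mmHg


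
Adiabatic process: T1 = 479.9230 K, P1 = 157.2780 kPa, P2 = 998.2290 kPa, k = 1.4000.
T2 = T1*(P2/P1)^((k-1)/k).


(k-1)/k = 0.2857
(P2/P1)^exp = 1.6955
T2 = 479.9230 * 1.6955 = 813.7201 K

813.7201 K


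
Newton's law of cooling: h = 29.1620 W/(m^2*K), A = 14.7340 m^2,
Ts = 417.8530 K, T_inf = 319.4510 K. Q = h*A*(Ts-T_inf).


dT = 98.4020 K
Q = 29.1620 * 14.7340 * 98.4020 = 42280.6735 W

42280.6735 W


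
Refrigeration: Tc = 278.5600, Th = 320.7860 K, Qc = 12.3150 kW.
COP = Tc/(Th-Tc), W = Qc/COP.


COP = 278.5600 / 42.2260 = 6.5969
W = 12.3150 / 6.5969 = 1.8668 kW

COP = 6.5969, W = 1.8668 kW


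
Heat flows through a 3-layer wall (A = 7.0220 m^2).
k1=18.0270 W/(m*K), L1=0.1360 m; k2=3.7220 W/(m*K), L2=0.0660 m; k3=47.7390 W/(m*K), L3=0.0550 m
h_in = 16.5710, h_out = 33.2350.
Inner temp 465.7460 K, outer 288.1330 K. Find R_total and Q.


R_conv_in = 1/(16.5710*7.0220) = 0.0086
R_1 = 0.1360/(18.0270*7.0220) = 0.0011
R_2 = 0.0660/(3.7220*7.0220) = 0.0025
R_3 = 0.0550/(47.7390*7.0220) = 0.0002
R_conv_out = 1/(33.2350*7.0220) = 0.0043
R_total = 0.0166 K/W
Q = 177.6130 / 0.0166 = 10672.2316 W

R_total = 0.0166 K/W, Q = 10672.2316 W


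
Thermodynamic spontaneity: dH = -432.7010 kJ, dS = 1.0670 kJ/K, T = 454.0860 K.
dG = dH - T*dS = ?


T*dS = 454.0860 * 1.0670 = 484.5098 kJ
dG = -432.7010 - 484.5098 = -917.2108 kJ (spontaneous)

dG = -917.2108 kJ, spontaneous


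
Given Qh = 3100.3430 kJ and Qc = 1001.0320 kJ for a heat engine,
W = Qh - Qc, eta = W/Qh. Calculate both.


W = 3100.3430 - 1001.0320 = 2099.3110 kJ
eta = 2099.3110 / 3100.3430 = 0.6771 = 67.7122%

W = 2099.3110 kJ, eta = 67.7122%


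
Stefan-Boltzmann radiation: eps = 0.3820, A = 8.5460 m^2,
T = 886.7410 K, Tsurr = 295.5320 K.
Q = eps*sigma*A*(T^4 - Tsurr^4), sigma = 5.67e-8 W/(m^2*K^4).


T^4 = 6.1828e+11
Tsurr^4 = 7.6281e+09
Q = 0.3820 * 5.67e-8 * 8.5460 * 6.1065e+11 = 113032.9300 W

113032.9300 W


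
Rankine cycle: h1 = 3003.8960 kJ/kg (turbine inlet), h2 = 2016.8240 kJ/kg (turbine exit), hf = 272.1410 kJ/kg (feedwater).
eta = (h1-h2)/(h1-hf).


W = 987.0720 kJ/kg
Q_in = 2731.7550 kJ/kg
eta = 0.3613 = 36.1333%

eta = 36.1333%


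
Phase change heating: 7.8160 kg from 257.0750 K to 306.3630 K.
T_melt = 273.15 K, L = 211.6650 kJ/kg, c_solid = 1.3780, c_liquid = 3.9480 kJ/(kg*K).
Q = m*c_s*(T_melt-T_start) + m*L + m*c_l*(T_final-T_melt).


Q1 (sensible, solid) = 7.8160 * 1.3780 * 16.0750 = 173.1350 kJ
Q2 (latent) = 7.8160 * 211.6650 = 1654.3736 kJ
Q3 (sensible, liquid) = 7.8160 * 3.9480 * 33.2130 = 1024.8724 kJ
Q_total = 2852.3810 kJ

2852.3810 kJ


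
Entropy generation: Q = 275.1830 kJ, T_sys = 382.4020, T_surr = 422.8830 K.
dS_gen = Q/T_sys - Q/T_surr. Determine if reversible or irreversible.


dS_sys = 275.1830/382.4020 = 0.7196 kJ/K
dS_surr = -275.1830/422.8830 = -0.6507 kJ/K
dS_gen = 0.7196 - 0.6507 = 0.0689 kJ/K (irreversible)

dS_gen = 0.0689 kJ/K, irreversible


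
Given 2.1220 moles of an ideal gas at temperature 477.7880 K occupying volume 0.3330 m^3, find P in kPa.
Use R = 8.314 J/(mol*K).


P = nRT/V = 2.1220 * 8.314 * 477.7880 / 0.3330
= 8429.2831 / 0.3330 = 25313.1623 Pa = 25.3132 kPa

25.3132 kPa


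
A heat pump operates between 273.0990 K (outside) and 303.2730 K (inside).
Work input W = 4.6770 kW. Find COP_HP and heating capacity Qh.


COP = 303.2730 / 30.1740 = 10.0508
Qh = 10.0508 * 4.6770 = 47.0076 kW

COP = 10.0508, Qh = 47.0076 kW


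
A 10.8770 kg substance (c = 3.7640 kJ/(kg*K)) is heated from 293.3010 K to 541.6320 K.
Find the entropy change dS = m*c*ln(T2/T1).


T2/T1 = 1.8467
ln(T2/T1) = 0.6134
dS = 10.8770 * 3.7640 * 0.6134 = 25.1127 kJ/K

25.1127 kJ/K


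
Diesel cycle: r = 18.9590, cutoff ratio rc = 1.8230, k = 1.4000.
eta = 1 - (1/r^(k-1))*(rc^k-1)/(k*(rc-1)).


r^(k-1) = 3.2443
rc^k = 2.3179
eta = 0.6474 = 64.7434%

64.7434%


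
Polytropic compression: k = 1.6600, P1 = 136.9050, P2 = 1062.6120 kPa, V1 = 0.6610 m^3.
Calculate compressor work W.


(k-1)/k = 0.3976
(P2/P1)^exp = 2.2586
W = 2.5152 * 136.9050 * 0.6610 * (2.2586 - 1) = 286.4638 kJ

286.4638 kJ


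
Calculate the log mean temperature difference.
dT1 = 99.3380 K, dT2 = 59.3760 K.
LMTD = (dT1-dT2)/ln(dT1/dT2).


dT1/dT2 = 1.6730
ln(dT1/dT2) = 0.5146
LMTD = 39.9620 / 0.5146 = 77.6507 K

77.6507 K


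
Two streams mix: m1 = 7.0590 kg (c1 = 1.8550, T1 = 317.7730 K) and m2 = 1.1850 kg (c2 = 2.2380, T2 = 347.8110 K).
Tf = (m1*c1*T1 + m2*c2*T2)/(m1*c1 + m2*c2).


num = 5083.4663
den = 15.7465
Tf = 322.8320 K

322.8320 K


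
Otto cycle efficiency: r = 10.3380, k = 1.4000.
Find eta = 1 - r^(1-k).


r^(k-1) = 2.5455
eta = 1 - 1/2.5455 = 0.6072 = 60.7151%

60.7151%


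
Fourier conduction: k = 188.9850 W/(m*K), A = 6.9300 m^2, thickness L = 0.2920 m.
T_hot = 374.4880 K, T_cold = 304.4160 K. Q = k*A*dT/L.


dT = 70.0720 K
Q = 188.9850 * 6.9300 * 70.0720 / 0.2920 = 314283.9707 W

314283.9707 W


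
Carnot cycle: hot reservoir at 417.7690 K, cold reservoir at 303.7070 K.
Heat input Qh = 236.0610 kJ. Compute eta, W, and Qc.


eta = 1 - 303.7070/417.7690 = 0.2730
W = 0.2730 * 236.0610 = 64.4509 kJ
Qc = 236.0610 - 64.4509 = 171.6101 kJ

eta = 27.3026%, W = 64.4509 kJ, Qc = 171.6101 kJ


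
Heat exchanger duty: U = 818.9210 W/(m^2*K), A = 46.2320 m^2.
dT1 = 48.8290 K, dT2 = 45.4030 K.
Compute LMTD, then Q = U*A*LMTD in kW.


LMTD = 47.0952 K
Q = 818.9210 * 46.2320 * 47.0952 = 1783042.2638 W = 1783.0423 kW

1783.0423 kW


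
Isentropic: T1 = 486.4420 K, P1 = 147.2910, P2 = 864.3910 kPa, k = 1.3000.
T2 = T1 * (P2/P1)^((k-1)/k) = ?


(k-1)/k = 0.2308
(P2/P1)^exp = 1.5044
T2 = 486.4420 * 1.5044 = 731.7876 K

731.7876 K


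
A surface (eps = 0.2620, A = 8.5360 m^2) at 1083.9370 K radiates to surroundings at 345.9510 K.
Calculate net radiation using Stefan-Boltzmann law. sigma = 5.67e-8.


T^4 = 1.3804e+12
Tsurr^4 = 1.4324e+10
Q = 0.2620 * 5.67e-8 * 8.5360 * 1.3661e+12 = 173230.7605 W

173230.7605 W


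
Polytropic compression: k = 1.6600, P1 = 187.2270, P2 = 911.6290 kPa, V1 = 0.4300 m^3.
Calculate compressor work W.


(k-1)/k = 0.3976
(P2/P1)^exp = 1.8764
W = 2.5152 * 187.2270 * 0.4300 * (1.8764 - 1) = 177.4594 kJ

177.4594 kJ


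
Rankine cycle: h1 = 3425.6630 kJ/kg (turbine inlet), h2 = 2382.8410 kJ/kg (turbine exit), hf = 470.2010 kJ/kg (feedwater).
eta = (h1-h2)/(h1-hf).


W = 1042.8220 kJ/kg
Q_in = 2955.4620 kJ/kg
eta = 0.3528 = 35.2846%

eta = 35.2846%


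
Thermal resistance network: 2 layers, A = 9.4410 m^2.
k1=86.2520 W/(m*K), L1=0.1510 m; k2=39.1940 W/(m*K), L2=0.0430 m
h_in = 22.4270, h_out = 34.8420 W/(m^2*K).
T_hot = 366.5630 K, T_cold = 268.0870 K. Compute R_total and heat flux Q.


R_conv_in = 1/(22.4270*9.4410) = 0.0047
R_1 = 0.1510/(86.2520*9.4410) = 0.0002
R_2 = 0.0430/(39.1940*9.4410) = 0.0001
R_conv_out = 1/(34.8420*9.4410) = 0.0030
R_total = 0.0081 K/W
Q = 98.4760 / 0.0081 = 12210.8960 W

R_total = 0.0081 K/W, Q = 12210.8960 W


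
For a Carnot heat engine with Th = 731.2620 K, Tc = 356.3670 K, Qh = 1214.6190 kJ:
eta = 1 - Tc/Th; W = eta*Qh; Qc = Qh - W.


eta = 1 - 356.3670/731.2620 = 0.5127
W = 0.5127 * 1214.6190 = 622.6969 kJ
Qc = 1214.6190 - 622.6969 = 591.9221 kJ

eta = 51.2669%, W = 622.6969 kJ, Qc = 591.9221 kJ


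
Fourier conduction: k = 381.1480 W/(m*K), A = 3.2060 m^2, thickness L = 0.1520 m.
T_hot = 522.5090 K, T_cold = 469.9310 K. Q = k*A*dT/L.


dT = 52.5780 K
Q = 381.1480 * 3.2060 * 52.5780 / 0.1520 = 422685.7799 W

422685.7799 W


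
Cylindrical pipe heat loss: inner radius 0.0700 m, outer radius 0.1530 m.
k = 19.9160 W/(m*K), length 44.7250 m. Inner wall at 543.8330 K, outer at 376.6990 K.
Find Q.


dT = 167.1340 K
ln(ro/ri) = 0.7819
Q = 2*pi*19.9160*44.7250*167.1340 / 0.7819 = 1196250.7535 W

1196250.7535 W


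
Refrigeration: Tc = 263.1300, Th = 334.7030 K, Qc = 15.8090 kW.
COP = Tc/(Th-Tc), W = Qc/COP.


COP = 263.1300 / 71.5730 = 3.6764
W = 15.8090 / 3.6764 = 4.3001 kW

COP = 3.6764, W = 4.3001 kW


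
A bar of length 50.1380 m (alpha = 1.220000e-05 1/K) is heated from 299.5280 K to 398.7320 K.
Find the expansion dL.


dT = 99.2040 K
dL = 1.220000e-05 * 50.1380 * 99.2040 = 0.060681 m
L_final = 50.198681 m

dL = 0.060681 m


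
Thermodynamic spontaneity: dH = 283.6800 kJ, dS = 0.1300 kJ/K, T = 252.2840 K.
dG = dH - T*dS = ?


T*dS = 252.2840 * 0.1300 = 32.7969 kJ
dG = 283.6800 - 32.7969 = 250.8831 kJ (non-spontaneous)

dG = 250.8831 kJ, non-spontaneous


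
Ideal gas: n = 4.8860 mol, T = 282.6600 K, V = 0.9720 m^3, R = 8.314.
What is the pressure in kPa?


P = nRT/V = 4.8860 * 8.314 * 282.6600 / 0.9720
= 11482.2722 / 0.9720 = 11813.0372 Pa = 11.8130 kPa

11.8130 kPa


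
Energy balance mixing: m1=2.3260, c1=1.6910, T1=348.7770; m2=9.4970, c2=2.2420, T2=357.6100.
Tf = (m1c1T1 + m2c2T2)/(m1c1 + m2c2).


num = 8986.1628
den = 25.2255
Tf = 356.2327 K

356.2327 K


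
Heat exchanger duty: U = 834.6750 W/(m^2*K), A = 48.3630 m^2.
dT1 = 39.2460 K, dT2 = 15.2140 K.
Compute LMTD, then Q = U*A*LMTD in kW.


LMTD = 25.3600 K
Q = 834.6750 * 48.3630 * 25.3600 = 1023717.5807 W = 1023.7176 kW

1023.7176 kW


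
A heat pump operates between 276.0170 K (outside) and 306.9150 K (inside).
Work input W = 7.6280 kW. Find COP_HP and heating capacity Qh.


COP = 306.9150 / 30.8980 = 9.9332
Qh = 9.9332 * 7.6280 = 75.7702 kW

COP = 9.9332, Qh = 75.7702 kW


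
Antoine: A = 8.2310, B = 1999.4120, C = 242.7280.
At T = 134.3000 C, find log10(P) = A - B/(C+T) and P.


C+T = 377.0280
B/(C+T) = 5.3031
log10(P) = 8.2310 - 5.3031 = 2.9279
P = 10^2.9279 = 847.0592 mmHg

847.0592 mmHg


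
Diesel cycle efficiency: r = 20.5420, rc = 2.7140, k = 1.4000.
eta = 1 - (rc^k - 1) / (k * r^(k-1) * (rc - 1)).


r^(k-1) = 3.3501
rc^k = 4.0463
eta = 0.6211 = 62.1060%

62.1060%


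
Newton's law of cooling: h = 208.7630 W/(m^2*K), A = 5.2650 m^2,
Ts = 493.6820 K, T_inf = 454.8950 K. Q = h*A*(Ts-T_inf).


dT = 38.7870 K
Q = 208.7630 * 5.2650 * 38.7870 = 42632.2344 W

42632.2344 W


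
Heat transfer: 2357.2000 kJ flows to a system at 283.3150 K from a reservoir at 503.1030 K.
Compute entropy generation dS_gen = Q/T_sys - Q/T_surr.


dS_sys = 2357.2000/283.3150 = 8.3201 kJ/K
dS_surr = -2357.2000/503.1030 = -4.6853 kJ/K
dS_gen = 8.3201 - 4.6853 = 3.6347 kJ/K (irreversible)

dS_gen = 3.6347 kJ/K, irreversible


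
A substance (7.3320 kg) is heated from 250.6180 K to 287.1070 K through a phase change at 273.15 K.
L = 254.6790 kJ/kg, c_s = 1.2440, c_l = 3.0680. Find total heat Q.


Q1 (sensible, solid) = 7.3320 * 1.2440 * 22.5320 = 205.5146 kJ
Q2 (latent) = 7.3320 * 254.6790 = 1867.3064 kJ
Q3 (sensible, liquid) = 7.3320 * 3.0680 * 13.9570 = 313.9568 kJ
Q_total = 2386.7778 kJ

2386.7778 kJ


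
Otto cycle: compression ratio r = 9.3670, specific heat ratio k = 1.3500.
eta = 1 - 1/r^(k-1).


r^(k-1) = 2.1881
eta = 1 - 1/2.1881 = 0.5430 = 54.2975%

54.2975%


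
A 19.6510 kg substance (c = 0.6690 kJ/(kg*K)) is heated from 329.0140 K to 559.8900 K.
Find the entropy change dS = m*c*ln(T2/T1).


T2/T1 = 1.7017
ln(T2/T1) = 0.5316
dS = 19.6510 * 0.6690 * 0.5316 = 6.9892 kJ/K

6.9892 kJ/K


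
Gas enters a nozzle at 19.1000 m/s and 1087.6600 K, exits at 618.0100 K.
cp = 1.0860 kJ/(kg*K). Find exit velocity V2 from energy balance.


dT = 469.6500 K
2*cp*1000*dT = 1020079.8000
V1^2 = 364.8100
V2 = sqrt(1020444.6100) = 1010.1706 m/s

1010.1706 m/s


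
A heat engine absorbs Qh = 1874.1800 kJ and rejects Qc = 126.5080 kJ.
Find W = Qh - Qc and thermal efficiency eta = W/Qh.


W = 1874.1800 - 126.5080 = 1747.6720 kJ
eta = 1747.6720 / 1874.1800 = 0.9325 = 93.2500%

W = 1747.6720 kJ, eta = 93.2500%


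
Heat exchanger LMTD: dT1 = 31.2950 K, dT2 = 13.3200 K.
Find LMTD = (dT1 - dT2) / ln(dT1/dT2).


dT1/dT2 = 2.3495
ln(dT1/dT2) = 0.8542
LMTD = 17.9750 / 0.8542 = 21.0433 K

21.0433 K


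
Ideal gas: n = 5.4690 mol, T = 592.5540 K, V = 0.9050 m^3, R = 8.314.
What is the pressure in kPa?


P = nRT/V = 5.4690 * 8.314 * 592.5540 / 0.9050
= 26942.9954 / 0.9050 = 29771.2657 Pa = 29.7713 kPa

29.7713 kPa


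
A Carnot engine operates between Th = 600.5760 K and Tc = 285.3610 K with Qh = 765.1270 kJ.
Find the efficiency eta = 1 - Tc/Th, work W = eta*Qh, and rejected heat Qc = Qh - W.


eta = 1 - 285.3610/600.5760 = 0.5249
W = 0.5249 * 765.1270 = 401.5803 kJ
Qc = 765.1270 - 401.5803 = 363.5467 kJ

eta = 52.4854%, W = 401.5803 kJ, Qc = 363.5467 kJ


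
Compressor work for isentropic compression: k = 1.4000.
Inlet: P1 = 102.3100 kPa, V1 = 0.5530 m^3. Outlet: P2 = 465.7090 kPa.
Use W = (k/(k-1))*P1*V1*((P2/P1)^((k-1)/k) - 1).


(k-1)/k = 0.2857
(P2/P1)^exp = 1.5419
W = 3.5000 * 102.3100 * 0.5530 * (1.5419 - 1) = 107.3075 kJ

107.3075 kJ


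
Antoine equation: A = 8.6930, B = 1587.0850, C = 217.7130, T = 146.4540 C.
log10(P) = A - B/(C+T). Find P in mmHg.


C+T = 364.1670
B/(C+T) = 4.3581
log10(P) = 8.6930 - 4.3581 = 4.3349
P = 10^4.3349 = 21621.0033 mmHg

21621.0033 mmHg


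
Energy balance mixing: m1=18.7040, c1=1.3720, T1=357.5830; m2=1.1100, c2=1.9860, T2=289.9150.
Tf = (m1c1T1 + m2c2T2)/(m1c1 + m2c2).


num = 9815.3609
den = 27.8663
Tf = 352.2299 K

352.2299 K


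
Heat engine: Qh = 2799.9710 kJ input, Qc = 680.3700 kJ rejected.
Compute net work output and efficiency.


W = 2799.9710 - 680.3700 = 2119.6010 kJ
eta = 2119.6010 / 2799.9710 = 0.7570 = 75.7008%

W = 2119.6010 kJ, eta = 75.7008%


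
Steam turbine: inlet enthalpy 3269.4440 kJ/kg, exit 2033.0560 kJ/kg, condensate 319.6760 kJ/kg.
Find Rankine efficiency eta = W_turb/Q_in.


W = 1236.3880 kJ/kg
Q_in = 2949.7680 kJ/kg
eta = 0.4191 = 41.9148%

eta = 41.9148%
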